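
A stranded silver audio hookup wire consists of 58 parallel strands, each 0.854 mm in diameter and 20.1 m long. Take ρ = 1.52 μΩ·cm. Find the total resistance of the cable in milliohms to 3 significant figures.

9.20 mΩ

ρ = 1.52 μΩ·cm = 1.52×10^-8 Ω·m
A_strand = π(4.2700e-04 m)² = 5.728e-07 m²
R_strand = ρL/A = (1.52×10^-8)(20.1)/(5.728e-07) = 0.5334 Ω
R_total = R_strand/N = 0.5334/58 = 9.20 mΩ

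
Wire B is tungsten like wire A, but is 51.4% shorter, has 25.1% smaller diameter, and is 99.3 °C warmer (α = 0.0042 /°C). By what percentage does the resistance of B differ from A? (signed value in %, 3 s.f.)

22.8%

R ∝ ρL/d² with ρ ∝ (1+αΔT), so R_B/R_A = (1 − 51.4/100) × (1 − 25.1/100)⁻² × (1 + 0.0042×99.3)
= 0.486 × 1.782 × 1.417 = 1.228
(R_B − R_A)/R_A = 1.228 − 1 = 22.8%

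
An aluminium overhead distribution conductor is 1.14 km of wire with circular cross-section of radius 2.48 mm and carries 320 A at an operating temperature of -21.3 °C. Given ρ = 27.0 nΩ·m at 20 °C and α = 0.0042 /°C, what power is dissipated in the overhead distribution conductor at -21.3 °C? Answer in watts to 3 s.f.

1.35×10^5 W

ρ = 27.0 nΩ·m = 2.70×10^-8 Ω·m
A = πr² = π(2.4800e-03 m)² = 1.932e-05 m²
R₍20₎ = ρL/A = (2.70×10^-8)(1140)/(1.932e-05) = 1.593 Ω
R₍-21.3₎ = R₍20₎(1 + αΔT) = 1.593 × (1 + 0.0042×-41.3) = 1.317 Ω
P = I²R = (320)² × 1.317 = 1.35×10^5 W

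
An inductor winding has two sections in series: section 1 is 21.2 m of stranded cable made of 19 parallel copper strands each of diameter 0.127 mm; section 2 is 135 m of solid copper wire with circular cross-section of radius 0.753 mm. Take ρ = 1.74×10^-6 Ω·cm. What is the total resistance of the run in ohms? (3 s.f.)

ρ = 1.74×10^-6 Ω·cm = 1.74×10^-8 Ω·m
Section 1: A_strand = π(6.3500e-05)² = 1.267e-08 m²; R₁ = ρL/(N·A_s) = (1.74×10^-8)(21.2)/(19×1.267e-08) = 1.533 Ω
Section 2: A = πr² = π(7.5300e-04 m)² = 1.781e-06 m²
R₂ = (1.74×10^-8)(135)/(1.781e-06) = 1.319 Ω
R = R₁ + R₂ = 2.85 Ω

2.85 Ω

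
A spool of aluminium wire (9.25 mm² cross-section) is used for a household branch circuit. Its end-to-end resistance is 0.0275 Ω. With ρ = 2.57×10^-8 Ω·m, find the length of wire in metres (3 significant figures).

A = 9.25 mm² = 9.250e-06 m²
L = RA/ρ = (0.0275)(9.250e-06)/(2.57×10^-8) = 9.90 m

9.90 m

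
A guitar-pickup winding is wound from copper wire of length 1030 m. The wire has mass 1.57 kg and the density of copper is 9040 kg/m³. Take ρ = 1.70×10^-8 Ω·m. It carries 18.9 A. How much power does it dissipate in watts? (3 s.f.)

A = m/(density·L) = 1.57/(9040×1030) = 1.6861e-07 m²
R = ρL/A = (1.70×10^-8)(1030)/(1.6861e-07) = 103.8 Ω
P = I²R = (18.9)² × 103.8 = 37100 W

37100 W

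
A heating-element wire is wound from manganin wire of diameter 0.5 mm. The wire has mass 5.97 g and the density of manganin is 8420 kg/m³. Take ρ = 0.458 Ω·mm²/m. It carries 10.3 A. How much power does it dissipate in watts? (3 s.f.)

894 W

ρ = 0.458 Ω·mm²/m = 4.58×10^-7 Ω·m
A = π(d/2)² = π(2.5000e-04 m)² = 1.9635e-07 m²
L = m/(density·A) = 0.00597/(8420×1.9635e-07) = 3.611 m
R = ρL/A = (4.58×10^-7)(3.611)/(1.9635e-07) = 8.423 Ω
P = I²R = (10.3)² × 8.423 = 894 W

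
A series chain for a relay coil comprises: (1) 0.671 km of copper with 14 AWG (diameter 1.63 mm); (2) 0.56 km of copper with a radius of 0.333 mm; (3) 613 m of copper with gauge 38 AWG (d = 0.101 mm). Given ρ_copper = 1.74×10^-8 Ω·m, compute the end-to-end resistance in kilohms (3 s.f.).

Seg 1: A = π(1.63/2 mm)² = π(8.1500e-04 m)² = 2.087e-06 m²
R_1 = (1.74×10^-8)(671)/(2.087e-06) = 5.595 Ω
Seg 2: A = πr² = π(3.3300e-04 m)² = 3.484e-07 m²
R_2 = (1.74×10^-8)(560)/(3.484e-07) = 27.97 Ω
Seg 3: A = π(0.101/2 mm)² = π(5.0500e-05 m)² = 8.012e-09 m²
R_3 = (1.74×10^-8)(613)/(8.012e-09) = 1331 Ω
R_total = R_1 + R_2 + R_3 = 1.36 kΩ

1.36 kΩ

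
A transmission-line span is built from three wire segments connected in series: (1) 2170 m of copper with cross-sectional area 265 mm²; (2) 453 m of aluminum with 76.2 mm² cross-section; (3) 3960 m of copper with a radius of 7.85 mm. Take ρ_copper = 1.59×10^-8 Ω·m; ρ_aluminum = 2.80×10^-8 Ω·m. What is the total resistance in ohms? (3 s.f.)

0.622 Ω

Seg 1: A = 265 mm² = 2.650e-04 m²
R_1 = (1.59×10^-8)(2170)/(2.650e-04) = 0.1302 Ω
Seg 2: A = 76.2 mm² = 7.620e-05 m²
R_2 = (2.80×10^-8)(453)/(7.620e-05) = 0.1665 Ω
Seg 3: A = πr² = π(7.8500e-03 m)² = 1.936e-04 m²
R_3 = (1.59×10^-8)(3960)/(1.936e-04) = 0.3252 Ω
R_total = R_1 + R_2 + R_3 = 0.622 Ω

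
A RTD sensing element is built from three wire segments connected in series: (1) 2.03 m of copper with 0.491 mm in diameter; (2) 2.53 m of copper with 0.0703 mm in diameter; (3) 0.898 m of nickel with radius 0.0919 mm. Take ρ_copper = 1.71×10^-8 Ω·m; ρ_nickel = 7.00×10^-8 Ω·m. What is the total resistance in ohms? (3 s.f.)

13.7 Ω

Seg 1: A = π(d/2)² = π(2.4550e-04 m)² = 1.893e-07 m²
R_1 = (1.71×10^-8)(2.03)/(1.893e-07) = 0.1833 Ω
Seg 2: A = π(d/2)² = π(3.5150e-05 m)² = 3.882e-09 m²
R_2 = (1.71×10^-8)(2.53)/(3.882e-09) = 11.15 Ω
Seg 3: A = πr² = π(9.1900e-05 m)² = 2.653e-08 m²
R_3 = (7.00×10^-8)(0.898)/(2.653e-08) = 2.369 Ω
R_total = R_1 + R_2 + R_3 = 13.7 Ω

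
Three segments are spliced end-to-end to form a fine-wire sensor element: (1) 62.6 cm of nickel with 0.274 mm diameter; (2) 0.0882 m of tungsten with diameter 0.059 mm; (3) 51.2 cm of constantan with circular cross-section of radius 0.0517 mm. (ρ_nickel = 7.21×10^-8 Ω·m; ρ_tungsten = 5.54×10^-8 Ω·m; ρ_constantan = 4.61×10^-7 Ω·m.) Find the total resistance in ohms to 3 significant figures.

30.7 Ω

Seg 1: A = π(d/2)² = π(1.3700e-04 m)² = 5.896e-08 m²
R_1 = (7.21×10^-8)(0.626)/(5.896e-08) = 0.7655 Ω
Seg 2: A = π(d/2)² = π(2.9500e-05 m)² = 2.734e-09 m²
R_2 = (5.54×10^-8)(0.0882)/(2.734e-09) = 1.787 Ω
Seg 3: A = πr² = π(5.1700e-05 m)² = 8.397e-09 m²
R_3 = (4.61×10^-7)(0.512)/(8.397e-09) = 28.11 Ω
R_total = R_1 + R_2 + R_3 = 30.7 Ω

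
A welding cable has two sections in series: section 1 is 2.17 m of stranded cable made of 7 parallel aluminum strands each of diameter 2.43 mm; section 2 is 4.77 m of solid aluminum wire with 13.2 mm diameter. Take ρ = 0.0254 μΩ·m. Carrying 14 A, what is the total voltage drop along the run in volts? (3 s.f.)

ρ = 0.0254 μΩ·m = 2.54×10^-8 Ω·m
Section 1: A_strand = π(1.2150e-03)² = 4.638e-06 m²; R₁ = ρL/(N·A_s) = (2.54×10^-8)(2.17)/(7×4.638e-06) = 0.001698 Ω
Section 2: A = π(d/2)² = π(6.6000e-03 m)² = 1.368e-04 m²
R₂ = (2.54×10^-8)(4.77)/(1.368e-04) = 8.853×10^-4 Ω
R = R₁ + R₂ = 0.002583 Ω
V = IR = 14 × 0.002583 = 0.0362 V

0.0362 V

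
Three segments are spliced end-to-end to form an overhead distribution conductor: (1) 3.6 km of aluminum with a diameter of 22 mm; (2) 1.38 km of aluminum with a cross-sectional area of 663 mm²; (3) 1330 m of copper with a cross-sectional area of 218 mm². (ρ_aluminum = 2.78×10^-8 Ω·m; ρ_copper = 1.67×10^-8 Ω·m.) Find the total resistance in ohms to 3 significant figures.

0.423 Ω

Seg 1: A = π(d/2)² = π(1.1000e-02 m)² = 3.801e-04 m²
R_1 = (2.78×10^-8)(3600)/(3.801e-04) = 0.2633 Ω
Seg 2: A = 663 mm² = 6.630e-04 m²
R_2 = (2.78×10^-8)(1380)/(6.630e-04) = 0.05786 Ω
Seg 3: A = 218 mm² = 2.180e-04 m²
R_3 = (1.67×10^-8)(1330)/(2.180e-04) = 0.1019 Ω
R_total = R_1 + R_2 + R_3 = 0.423 Ω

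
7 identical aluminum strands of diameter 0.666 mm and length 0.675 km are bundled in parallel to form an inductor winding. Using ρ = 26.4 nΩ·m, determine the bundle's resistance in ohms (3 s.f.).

ρ = 26.4 nΩ·m = 2.64×10^-8 Ω·m
A_strand = π(3.3300e-04 m)² = 3.484e-07 m²
R_strand = ρL/A = (2.64×10^-8)(675)/(3.484e-07) = 51.15 Ω
R_total = R_strand/N = 51.15/7 = 7.31 Ω

7.31 Ω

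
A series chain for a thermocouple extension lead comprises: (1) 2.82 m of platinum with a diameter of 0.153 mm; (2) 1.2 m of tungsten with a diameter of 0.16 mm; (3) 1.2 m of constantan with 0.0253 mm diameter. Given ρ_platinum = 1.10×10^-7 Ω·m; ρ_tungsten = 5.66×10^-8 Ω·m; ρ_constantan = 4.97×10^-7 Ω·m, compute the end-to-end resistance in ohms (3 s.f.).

Seg 1: A = π(d/2)² = π(7.6500e-05 m)² = 1.839e-08 m²
R_1 = (1.10×10^-7)(2.82)/(1.839e-08) = 16.87 Ω
Seg 2: A = π(d/2)² = π(8.0000e-05 m)² = 2.011e-08 m²
R_2 = (5.66×10^-8)(1.2)/(2.011e-08) = 3.378 Ω
Seg 3: A = π(d/2)² = π(1.2650e-05 m)² = 5.027e-10 m²
R_3 = (4.97×10^-7)(1.2)/(5.027e-10) = 1186 Ω
R_total = R_1 + R_2 + R_3 = 1210 Ω

1210 Ω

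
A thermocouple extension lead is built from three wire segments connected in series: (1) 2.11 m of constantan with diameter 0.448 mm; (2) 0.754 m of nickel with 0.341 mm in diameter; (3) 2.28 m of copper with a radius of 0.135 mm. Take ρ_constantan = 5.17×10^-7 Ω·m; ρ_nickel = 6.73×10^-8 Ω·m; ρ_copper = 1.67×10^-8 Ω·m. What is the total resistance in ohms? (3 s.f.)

Seg 1: A = π(d/2)² = π(2.2400e-04 m)² = 1.576e-07 m²
R_1 = (5.17×10^-7)(2.11)/(1.576e-07) = 6.92 Ω
Seg 2: A = π(d/2)² = π(1.7050e-04 m)² = 9.133e-08 m²
R_2 = (6.73×10^-8)(0.754)/(9.133e-08) = 0.5556 Ω
Seg 3: A = πr² = π(1.3500e-04 m)² = 5.726e-08 m²
R_3 = (1.67×10^-8)(2.28)/(5.726e-08) = 0.665 Ω
R_total = R_1 + R_2 + R_3 = 8.14 Ω

8.14 Ω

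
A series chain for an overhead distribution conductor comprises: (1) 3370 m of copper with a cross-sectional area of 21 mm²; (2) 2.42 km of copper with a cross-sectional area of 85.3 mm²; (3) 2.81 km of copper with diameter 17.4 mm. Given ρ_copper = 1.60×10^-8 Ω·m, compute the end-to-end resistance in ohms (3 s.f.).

Seg 1: A = 21 mm² = 2.100e-05 m²
R_1 = (1.60×10^-8)(3370)/(2.100e-05) = 2.568 Ω
Seg 2: A = 85.3 mm² = 8.530e-05 m²
R_2 = (1.60×10^-8)(2420)/(8.530e-05) = 0.4539 Ω
Seg 3: A = π(d/2)² = π(8.7000e-03 m)² = 2.378e-04 m²
R_3 = (1.60×10^-8)(2810)/(2.378e-04) = 0.1891 Ω
R_total = R_1 + R_2 + R_3 = 3.21 Ω

3.21 Ω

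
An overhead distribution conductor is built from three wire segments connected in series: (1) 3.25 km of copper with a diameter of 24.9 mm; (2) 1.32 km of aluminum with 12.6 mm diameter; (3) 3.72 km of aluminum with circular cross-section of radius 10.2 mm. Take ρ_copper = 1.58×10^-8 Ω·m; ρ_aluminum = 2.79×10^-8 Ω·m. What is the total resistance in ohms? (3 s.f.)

Seg 1: A = π(d/2)² = π(1.2450e-02 m)² = 4.870e-04 m²
R_1 = (1.58×10^-8)(3250)/(4.870e-04) = 0.1055 Ω
Seg 2: A = π(d/2)² = π(6.3000e-03 m)² = 1.247e-04 m²
R_2 = (2.79×10^-8)(1320)/(1.247e-04) = 0.2954 Ω
Seg 3: A = πr² = π(1.0200e-02 m)² = 3.269e-04 m²
R_3 = (2.79×10^-8)(3720)/(3.269e-04) = 0.3175 Ω
R_total = R_1 + R_2 + R_3 = 0.718 Ω

0.718 Ω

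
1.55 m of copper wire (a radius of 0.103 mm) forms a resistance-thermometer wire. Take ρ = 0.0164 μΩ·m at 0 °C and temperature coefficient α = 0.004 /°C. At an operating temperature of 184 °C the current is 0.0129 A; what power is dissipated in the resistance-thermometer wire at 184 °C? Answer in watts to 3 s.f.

2.20×10^-4 W

ρ = 0.0164 μΩ·m = 1.64×10^-8 Ω·m
A = πr² = π(1.0300e-04 m)² = 3.333e-08 m²
R₍0₎ = ρL/A = (1.64×10^-8)(1.55)/(3.333e-08) = 0.7627 Ω
R₍184₎ = R₍0₎(1 + αΔT) = 0.7627 × (1 + 0.004×184) = 1.324 Ω
P = I²R = (0.0129)² × 1.324 = 2.20×10^-4 W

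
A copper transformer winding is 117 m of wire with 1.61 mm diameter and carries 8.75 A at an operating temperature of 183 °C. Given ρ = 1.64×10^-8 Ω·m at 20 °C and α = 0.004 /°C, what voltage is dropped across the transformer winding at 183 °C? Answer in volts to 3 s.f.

13.6 V

A = π(d/2)² = π(8.0500e-04 m)² = 2.036e-06 m²
R₍20₎ = ρL/A = (1.64×10^-8)(117)/(2.036e-06) = 0.9425 Ω
R₍183₎ = R₍20₎(1 + αΔT) = 0.9425 × (1 + 0.004×163) = 1.557 Ω
V = IR = 8.75 × 1.557 = 13.6 V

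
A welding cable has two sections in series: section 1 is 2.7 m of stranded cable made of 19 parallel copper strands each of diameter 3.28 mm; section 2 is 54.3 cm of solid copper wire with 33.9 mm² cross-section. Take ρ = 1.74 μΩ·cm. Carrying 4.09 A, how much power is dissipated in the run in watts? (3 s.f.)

ρ = 1.74 μΩ·cm = 1.74×10^-8 Ω·m
Section 1: A_strand = π(1.6400e-03)² = 8.450e-06 m²; R₁ = ρL/(N·A_s) = (1.74×10^-8)(2.7)/(19×8.450e-06) = 2.926×10^-4 Ω
Section 2: A = 33.9 mm² = 3.390e-05 m²
R₂ = (1.74×10^-8)(0.543)/(3.390e-05) = 2.787×10^-4 Ω
R = R₁ + R₂ = 5.713×10^-4 Ω
P = I²R = (4.09)² × 5.713×10^-4 = 0.00956 W

0.00956 W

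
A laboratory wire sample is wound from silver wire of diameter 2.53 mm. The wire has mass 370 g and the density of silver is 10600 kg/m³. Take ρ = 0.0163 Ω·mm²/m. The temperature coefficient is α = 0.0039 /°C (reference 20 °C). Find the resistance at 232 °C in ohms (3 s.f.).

0.0411 Ω

ρ = 0.0163 Ω·mm²/m = 1.63×10^-8 Ω·m
A = π(d/2)² = π(1.2650e-03 m)² = 5.0273e-06 m²
L = m/(density·A) = 0.37/(10600×5.0273e-06) = 6.943 m
R = ρL/A = (1.63×10^-8)(6.943)/(5.0273e-06) = 0.02251 Ω
R(232 °C) = 0.02251 × (1 + 0.0039×212) = 0.0411 Ω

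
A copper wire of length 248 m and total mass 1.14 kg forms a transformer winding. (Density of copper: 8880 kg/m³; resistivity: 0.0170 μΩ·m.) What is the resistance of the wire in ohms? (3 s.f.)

8.14 Ω

ρ = 0.0170 μΩ·m = 1.70×10^-8 Ω·m
A = m/(density·L) = 1.14/(8880×248) = 5.1765e-07 m²
R = ρL/A = (1.70×10^-8)(248)/(5.1765e-07) = 8.14 Ω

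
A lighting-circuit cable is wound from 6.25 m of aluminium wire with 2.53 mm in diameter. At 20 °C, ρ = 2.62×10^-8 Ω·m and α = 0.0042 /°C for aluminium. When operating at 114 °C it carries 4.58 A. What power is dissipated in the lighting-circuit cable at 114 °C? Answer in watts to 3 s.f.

A = π(d/2)² = π(1.2650e-03 m)² = 5.027e-06 m²
R₍20₎ = ρL/A = (2.62×10^-8)(6.25)/(5.027e-06) = 0.03257 Ω
R₍114₎ = R₍20₎(1 + αΔT) = 0.03257 × (1 + 0.0042×94) = 0.04543 Ω
P = I²R = (4.58)² × 0.04543 = 0.953 W

0.953 W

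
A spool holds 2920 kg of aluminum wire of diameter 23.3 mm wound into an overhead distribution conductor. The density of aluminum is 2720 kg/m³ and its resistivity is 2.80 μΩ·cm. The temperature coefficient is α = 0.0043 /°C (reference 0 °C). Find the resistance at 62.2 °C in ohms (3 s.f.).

0.210 Ω

ρ = 2.80 μΩ·cm = 2.80×10^-8 Ω·m
A = π(d/2)² = π(1.1650e-02 m)² = 4.2638e-04 m²
L = m/(density·A) = 2920/(2720×4.2638e-04) = 2518 m
R = ρL/A = (2.80×10^-8)(2518)/(4.2638e-04) = 0.1653 Ω
R(62.2 °C) = 0.1653 × (1 + 0.0043×62.2) = 0.210 Ω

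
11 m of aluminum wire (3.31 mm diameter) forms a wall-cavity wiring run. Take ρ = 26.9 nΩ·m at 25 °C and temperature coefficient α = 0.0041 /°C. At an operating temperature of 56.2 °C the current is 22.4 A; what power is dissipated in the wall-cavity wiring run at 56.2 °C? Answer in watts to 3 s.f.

ρ = 26.9 nΩ·m = 2.69×10^-8 Ω·m
A = π(d/2)² = π(1.6550e-03 m)² = 8.605e-06 m²
R₍25₎ = ρL/A = (2.69×10^-8)(11)/(8.605e-06) = 0.03439 Ω
R₍56.2₎ = R₍25₎(1 + αΔT) = 0.03439 × (1 + 0.0041×31.2) = 0.03879 Ω
P = I²R = (22.4)² × 0.03879 = 19.5 W

19.5 W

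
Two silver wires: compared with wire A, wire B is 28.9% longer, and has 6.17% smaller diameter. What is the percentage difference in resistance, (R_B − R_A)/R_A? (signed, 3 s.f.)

46.4%

R ∝ L/d², so R_B/R_A = (1 + 28.9/100) × (1 − 6.17/100)⁻²
= 1.289 × 1.136 = 1.464
(R_B − R_A)/R_A = 1.464 − 1 = 46.4%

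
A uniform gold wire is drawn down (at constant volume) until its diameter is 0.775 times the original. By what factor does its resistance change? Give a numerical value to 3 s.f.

Volume constant ⇒ L' = L/r² with r = 0.775. R' = ρL'/A' = ρ(L/r²)/(πr²d₀²/4) = R/r⁴.
Factor = 2.77

2.77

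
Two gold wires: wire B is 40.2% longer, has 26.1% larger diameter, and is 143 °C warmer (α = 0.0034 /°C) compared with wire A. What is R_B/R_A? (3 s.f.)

R ∝ ρL/d² with ρ ∝ (1+αΔT), so R_B/R_A = (1 + 40.2/100) × (1 + 26.1/100)⁻² × (1 + 0.0034×143)
= 1.402 × 0.6289 × 1.486 = 1.31

1.31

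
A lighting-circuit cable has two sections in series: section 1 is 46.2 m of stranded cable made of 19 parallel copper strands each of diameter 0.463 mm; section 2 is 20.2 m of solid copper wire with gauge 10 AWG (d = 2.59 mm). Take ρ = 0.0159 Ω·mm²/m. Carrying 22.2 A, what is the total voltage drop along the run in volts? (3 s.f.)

6.45 V

ρ = 0.0159 Ω·mm²/m = 1.59×10^-8 Ω·m
Section 1: A_strand = π(2.3150e-04)² = 1.684e-07 m²; R₁ = ρL/(N·A_s) = (1.59×10^-8)(46.2)/(19×1.684e-07) = 0.2296 Ω
Section 2: A = π(2.59/2 mm)² = π(1.2950e-03 m)² = 5.269e-06 m²
R₂ = (1.59×10^-8)(20.2)/(5.269e-06) = 0.06096 Ω
R = R₁ + R₂ = 0.2906 Ω
V = IR = 22.2 × 0.2906 = 6.45 V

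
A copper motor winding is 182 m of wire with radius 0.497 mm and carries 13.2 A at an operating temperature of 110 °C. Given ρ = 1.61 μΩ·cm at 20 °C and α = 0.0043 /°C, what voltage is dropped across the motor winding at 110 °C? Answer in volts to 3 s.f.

ρ = 1.61 μΩ·cm = 1.61×10^-8 Ω·m
A = πr² = π(4.9700e-04 m)² = 7.760e-07 m²
R₍20₎ = ρL/A = (1.61×10^-8)(182)/(7.760e-07) = 3.776 Ω
R₍110₎ = R₍20₎(1 + αΔT) = 3.776 × (1 + 0.0043×90) = 5.237 Ω
V = IR = 13.2 × 5.237 = 69.1 V

69.1 V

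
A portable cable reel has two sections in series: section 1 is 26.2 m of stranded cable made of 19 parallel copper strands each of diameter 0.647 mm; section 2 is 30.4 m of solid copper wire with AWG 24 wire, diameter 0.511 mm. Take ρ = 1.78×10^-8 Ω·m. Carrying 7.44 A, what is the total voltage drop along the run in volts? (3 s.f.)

20.2 V

Section 1: A_strand = π(3.2350e-04)² = 3.288e-07 m²; R₁ = ρL/(N·A_s) = (1.78×10^-8)(26.2)/(19×3.288e-07) = 0.07466 Ω
Section 2: A = π(0.511/2 mm)² = π(2.5550e-04 m)² = 2.051e-07 m²
R₂ = (1.78×10^-8)(30.4)/(2.051e-07) = 2.639 Ω
R = R₁ + R₂ = 2.713 Ω
V = IR = 7.44 × 2.713 = 20.2 V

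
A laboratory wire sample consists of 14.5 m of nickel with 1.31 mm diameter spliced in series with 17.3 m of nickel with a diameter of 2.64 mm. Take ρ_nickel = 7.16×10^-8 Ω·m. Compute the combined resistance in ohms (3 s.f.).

Segment 1: A = π(d/2)² = π(6.5500e-04 m)² = 1.348e-06 m²
R₁ = ρL/A = (7.16×10^-8)(14.5)/(1.348e-06) = 0.7703 Ω
Segment 2: A = π(d/2)² = π(1.3200e-03 m)² = 5.474e-06 m²
R₂ = (7.16×10^-8)(17.3)/(5.474e-06) = 0.2263 Ω
R = R₁ + R₂ = 0.997 Ω

0.997 Ω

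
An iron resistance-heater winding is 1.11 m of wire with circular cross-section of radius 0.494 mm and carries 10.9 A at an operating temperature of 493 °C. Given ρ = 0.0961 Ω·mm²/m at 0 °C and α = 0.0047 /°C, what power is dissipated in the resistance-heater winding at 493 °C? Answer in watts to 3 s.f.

ρ = 0.0961 Ω·mm²/m = 9.61×10^-8 Ω·m
A = πr² = π(4.9400e-04 m)² = 7.667e-07 m²
R₍0₎ = ρL/A = (9.61×10^-8)(1.11)/(7.667e-07) = 0.1391 Ω
R₍493₎ = R₍0₎(1 + αΔT) = 0.1391 × (1 + 0.0047×493) = 0.4615 Ω
P = I²R = (10.9)² × 0.4615 = 54.8 W

54.8 W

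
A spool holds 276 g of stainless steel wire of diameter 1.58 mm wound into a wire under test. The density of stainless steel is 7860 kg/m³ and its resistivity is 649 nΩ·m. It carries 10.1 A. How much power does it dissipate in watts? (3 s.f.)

605 W

ρ = 649 nΩ·m = 6.49×10^-7 Ω·m
A = π(d/2)² = π(7.9000e-04 m)² = 1.9607e-06 m²
L = m/(density·A) = 0.276/(7860×1.9607e-06) = 17.91 m
R = ρL/A = (6.49×10^-7)(17.91)/(1.9607e-06) = 5.928 Ω
P = I²R = (10.1)² × 5.928 = 605 W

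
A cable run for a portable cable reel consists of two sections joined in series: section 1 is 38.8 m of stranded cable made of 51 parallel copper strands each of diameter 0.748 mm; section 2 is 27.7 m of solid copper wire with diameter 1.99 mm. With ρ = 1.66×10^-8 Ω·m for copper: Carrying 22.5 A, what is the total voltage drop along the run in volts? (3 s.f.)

Section 1: A_strand = π(3.7400e-04)² = 4.394e-07 m²; R₁ = ρL/(N·A_s) = (1.66×10^-8)(38.8)/(51×4.394e-07) = 0.02874 Ω
Section 2: A = π(d/2)² = π(9.9500e-04 m)² = 3.110e-06 m²
R₂ = (1.66×10^-8)(27.7)/(3.110e-06) = 0.1478 Ω
R = R₁ + R₂ = 0.1766 Ω
V = IR = 22.5 × 0.1766 = 3.97 V

3.97 V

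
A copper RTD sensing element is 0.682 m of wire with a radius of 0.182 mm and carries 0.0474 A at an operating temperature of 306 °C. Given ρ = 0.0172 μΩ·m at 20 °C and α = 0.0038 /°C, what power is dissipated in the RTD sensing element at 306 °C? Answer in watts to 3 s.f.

5.29×10^-4 W

ρ = 0.0172 μΩ·m = 1.72×10^-8 Ω·m
A = πr² = π(1.8200e-04 m)² = 1.041e-07 m²
R₍20₎ = ρL/A = (1.72×10^-8)(0.682)/(1.041e-07) = 0.1127 Ω
R₍306₎ = R₍20₎(1 + αΔT) = 0.1127 × (1 + 0.0038×286) = 0.2352 Ω
P = I²R = (0.0474)² × 0.2352 = 5.29×10^-4 W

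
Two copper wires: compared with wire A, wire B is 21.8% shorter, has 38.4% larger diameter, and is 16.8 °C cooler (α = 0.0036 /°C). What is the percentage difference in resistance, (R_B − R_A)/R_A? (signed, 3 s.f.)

-61.6%

R ∝ ρL/d² with ρ ∝ (1+αΔT), so R_B/R_A = (1 − 21.8/100) × (1 + 38.4/100)⁻² × (1 − 0.0036×16.8)
= 0.782 × 0.5221 × 0.9395 = 0.3836
(R_B − R_A)/R_A = 0.3836 − 1 = -61.6%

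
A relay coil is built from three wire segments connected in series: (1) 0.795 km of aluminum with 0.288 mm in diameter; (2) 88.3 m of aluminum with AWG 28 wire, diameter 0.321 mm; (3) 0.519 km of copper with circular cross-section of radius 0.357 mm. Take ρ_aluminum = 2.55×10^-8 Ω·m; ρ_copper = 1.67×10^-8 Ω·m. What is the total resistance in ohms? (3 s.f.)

Seg 1: A = π(d/2)² = π(1.4400e-04 m)² = 6.514e-08 m²
R_1 = (2.55×10^-8)(795)/(6.514e-08) = 311.2 Ω
Seg 2: A = π(0.321/2 mm)² = π(1.6050e-04 m)² = 8.093e-08 m²
R_2 = (2.55×10^-8)(88.3)/(8.093e-08) = 27.82 Ω
Seg 3: A = πr² = π(3.5700e-04 m)² = 4.004e-07 m²
R_3 = (1.67×10^-8)(519)/(4.004e-07) = 21.65 Ω
R_total = R_1 + R_2 + R_3 = 361 Ω

361 Ω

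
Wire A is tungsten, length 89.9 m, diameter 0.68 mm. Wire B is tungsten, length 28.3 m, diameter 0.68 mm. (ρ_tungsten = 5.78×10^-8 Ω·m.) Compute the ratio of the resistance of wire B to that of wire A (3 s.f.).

R ∝ ρL/d², so R_B/R_A = (L_B/L_A)
= (28.3/89.9) = 0.315

0.315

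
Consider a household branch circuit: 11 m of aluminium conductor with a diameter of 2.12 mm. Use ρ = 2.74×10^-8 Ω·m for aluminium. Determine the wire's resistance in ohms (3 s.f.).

A = π(d/2)² = π(1.0600e-03 m)² = 3.530e-06 m²
R = ρL/A = (2.74×10^-8)(11 m)/(3.530e-06 m²) = 0.0854 Ω

0.0854 Ω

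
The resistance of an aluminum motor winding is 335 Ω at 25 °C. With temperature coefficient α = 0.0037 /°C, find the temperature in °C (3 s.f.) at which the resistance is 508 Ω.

165 °C

R = R₀(1 + α(T − T₀)) ⇒ T = T₀ + (R/R₀ − 1)/α
T = 25 + (508/335 − 1)/0.0037 = 25 + (0.5164)/0.0037 = 165 °C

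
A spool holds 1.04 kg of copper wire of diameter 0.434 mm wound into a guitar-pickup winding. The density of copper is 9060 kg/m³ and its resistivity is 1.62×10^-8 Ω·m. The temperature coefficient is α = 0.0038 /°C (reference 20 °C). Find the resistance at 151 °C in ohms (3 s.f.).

A = π(d/2)² = π(2.1700e-04 m)² = 1.4793e-07 m²
L = m/(density·A) = 1.04/(9060×1.4793e-07) = 776 m
R = ρL/A = (1.62×10^-8)(776)/(1.4793e-07) = 84.97 Ω
R(151 °C) = 84.97 × (1 + 0.0038×131) = 127 Ω

127 Ω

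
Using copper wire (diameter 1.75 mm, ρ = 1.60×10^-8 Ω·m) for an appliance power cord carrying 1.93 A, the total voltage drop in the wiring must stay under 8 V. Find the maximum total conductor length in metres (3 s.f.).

A = π(d/2)² = π(8.7500e-04 m)² = 2.405e-06 m²
L_max = V_max·A/(1·ρI) = (8)(2.405e-06)/(1.60×10^-8×1.93) = 623 m

623 m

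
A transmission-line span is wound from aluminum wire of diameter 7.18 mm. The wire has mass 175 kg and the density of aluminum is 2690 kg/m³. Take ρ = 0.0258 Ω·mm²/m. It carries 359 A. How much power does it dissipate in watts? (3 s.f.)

ρ = 0.0258 Ω·mm²/m = 2.58×10^-8 Ω·m
A = π(d/2)² = π(3.5900e-03 m)² = 4.0489e-05 m²
L = m/(density·A) = 175/(2690×4.0489e-05) = 1607 m
R = ρL/A = (2.58×10^-8)(1607)/(4.0489e-05) = 1.024 Ω
P = I²R = (359)² × 1.024 = 1.32×10^5 W

1.32×10^5 W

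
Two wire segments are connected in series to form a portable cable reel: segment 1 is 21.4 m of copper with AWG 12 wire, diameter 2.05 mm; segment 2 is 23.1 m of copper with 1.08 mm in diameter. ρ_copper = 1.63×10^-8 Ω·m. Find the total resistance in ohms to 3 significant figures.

0.517 Ω

Segment 1: A = π(2.05/2 mm)² = π(1.0250e-03 m)² = 3.301e-06 m²
R₁ = ρL/A = (1.63×10^-8)(21.4)/(3.301e-06) = 0.1057 Ω
Segment 2: A = π(d/2)² = π(5.4000e-04 m)² = 9.161e-07 m²
R₂ = (1.63×10^-8)(23.1)/(9.161e-07) = 0.411 Ω
R = R₁ + R₂ = 0.517 Ω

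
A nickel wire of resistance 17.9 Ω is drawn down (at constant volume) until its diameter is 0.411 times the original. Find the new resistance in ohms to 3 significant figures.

627 Ω

Volume constant ⇒ L' = L/r² with r = 0.411. R' = ρL'/A' = ρ(L/r²)/(πr²d₀²/4) = R/r⁴.
R' = 35.05 × 17.9 = 627 Ω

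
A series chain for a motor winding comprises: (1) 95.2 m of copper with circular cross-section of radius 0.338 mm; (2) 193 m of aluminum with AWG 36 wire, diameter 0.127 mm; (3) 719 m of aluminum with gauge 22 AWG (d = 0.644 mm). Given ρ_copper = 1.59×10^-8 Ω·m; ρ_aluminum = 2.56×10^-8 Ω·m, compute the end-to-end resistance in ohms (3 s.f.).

Seg 1: A = πr² = π(3.3800e-04 m)² = 3.589e-07 m²
R_1 = (1.59×10^-8)(95.2)/(3.589e-07) = 4.217 Ω
Seg 2: A = π(0.127/2 mm)² = π(6.3500e-05 m)² = 1.267e-08 m²
R_2 = (2.56×10^-8)(193)/(1.267e-08) = 390 Ω
Seg 3: A = π(0.644/2 mm)² = π(3.2200e-04 m)² = 3.257e-07 m²
R_3 = (2.56×10^-8)(719)/(3.257e-07) = 56.51 Ω
R_total = R_1 + R_2 + R_3 = 451 Ω

451 Ω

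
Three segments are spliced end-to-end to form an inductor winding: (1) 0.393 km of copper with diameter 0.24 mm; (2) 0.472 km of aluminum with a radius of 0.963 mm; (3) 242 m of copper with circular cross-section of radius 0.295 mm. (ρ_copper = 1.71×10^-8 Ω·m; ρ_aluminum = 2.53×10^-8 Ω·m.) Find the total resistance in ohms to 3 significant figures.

Seg 1: A = π(d/2)² = π(1.2000e-04 m)² = 4.524e-08 m²
R_1 = (1.71×10^-8)(393)/(4.524e-08) = 148.6 Ω
Seg 2: A = πr² = π(9.6300e-04 m)² = 2.913e-06 m²
R_2 = (2.53×10^-8)(472)/(2.913e-06) = 4.099 Ω
Seg 3: A = πr² = π(2.9500e-04 m)² = 2.734e-07 m²
R_3 = (1.71×10^-8)(242)/(2.734e-07) = 15.14 Ω
R_total = R_1 + R_2 + R_3 = 168 Ω

168 Ω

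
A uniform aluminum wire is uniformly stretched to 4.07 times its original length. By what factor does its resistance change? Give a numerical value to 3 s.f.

Volume constant ⇒ A' = A/k with k = 4.07. R' = ρ(kL)/(A/k) = k²R.
Factor = 16.6

16.6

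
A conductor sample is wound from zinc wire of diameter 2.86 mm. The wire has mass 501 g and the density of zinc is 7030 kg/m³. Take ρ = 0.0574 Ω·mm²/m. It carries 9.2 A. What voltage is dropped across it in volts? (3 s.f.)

ρ = 0.0574 Ω·mm²/m = 5.74×10^-8 Ω·m
A = π(d/2)² = π(1.4300e-03 m)² = 6.4242e-06 m²
L = m/(density·A) = 0.501/(7030×6.4242e-06) = 11.09 m
R = ρL/A = (5.74×10^-8)(11.09)/(6.4242e-06) = 0.09912 Ω
V = IR = 9.2 × 0.09912 = 0.912 V

0.912 V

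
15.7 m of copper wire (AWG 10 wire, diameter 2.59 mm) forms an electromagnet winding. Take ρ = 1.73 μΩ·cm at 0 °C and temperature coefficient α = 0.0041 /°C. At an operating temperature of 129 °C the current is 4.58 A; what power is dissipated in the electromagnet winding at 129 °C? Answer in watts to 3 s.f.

1.65 W

ρ = 1.73 μΩ·cm = 1.73×10^-8 Ω·m
A = π(2.59/2 mm)² = π(1.2950e-03 m)² = 5.269e-06 m²
R₍0₎ = ρL/A = (1.73×10^-8)(15.7)/(5.269e-06) = 0.05155 Ω
R₍129₎ = R₍0₎(1 + αΔT) = 0.05155 × (1 + 0.0041×129) = 0.07882 Ω
P = I²R = (4.58)² × 0.07882 = 1.65 W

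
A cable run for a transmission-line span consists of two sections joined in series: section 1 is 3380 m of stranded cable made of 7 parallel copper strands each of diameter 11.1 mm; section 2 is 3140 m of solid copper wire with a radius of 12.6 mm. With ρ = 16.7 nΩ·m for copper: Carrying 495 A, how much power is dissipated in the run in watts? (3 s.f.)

ρ = 16.7 nΩ·m = 1.67×10^-8 Ω·m
Section 1: A_strand = π(5.5500e-03)² = 9.677e-05 m²; R₁ = ρL/(N·A_s) = (1.67×10^-8)(3380)/(7×9.677e-05) = 0.08333 Ω
Section 2: A = πr² = π(1.2600e-02 m)² = 4.988e-04 m²
R₂ = (1.67×10^-8)(3140)/(4.988e-04) = 0.1051 Ω
R = R₁ + R₂ = 0.1885 Ω
P = I²R = (495)² × 0.1885 = 46200 W

46200 W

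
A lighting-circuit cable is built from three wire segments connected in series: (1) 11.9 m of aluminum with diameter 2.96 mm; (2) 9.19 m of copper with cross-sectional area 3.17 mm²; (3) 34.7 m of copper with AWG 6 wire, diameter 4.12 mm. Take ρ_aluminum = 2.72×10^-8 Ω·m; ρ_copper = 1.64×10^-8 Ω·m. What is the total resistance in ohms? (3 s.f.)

0.137 Ω

Seg 1: A = π(d/2)² = π(1.4800e-03 m)² = 6.881e-06 m²
R_1 = (2.72×10^-8)(11.9)/(6.881e-06) = 0.04704 Ω
Seg 2: A = 3.17 mm² = 3.170e-06 m²
R_2 = (1.64×10^-8)(9.19)/(3.170e-06) = 0.04754 Ω
Seg 3: A = π(4.12/2 mm)² = π(2.0600e-03 m)² = 1.333e-05 m²
R_3 = (1.64×10^-8)(34.7)/(1.333e-05) = 0.04269 Ω
R_total = R_1 + R_2 + R_3 = 0.137 Ω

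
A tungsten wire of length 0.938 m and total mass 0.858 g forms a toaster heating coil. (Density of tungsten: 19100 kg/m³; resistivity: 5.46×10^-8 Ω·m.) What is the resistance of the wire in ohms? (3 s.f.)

1.07 Ω

A = m/(density·L) = 8.580×10^-4/(19100×0.938) = 4.7891e-08 m²
R = ρL/A = (5.46×10^-8)(0.938)/(4.7891e-08) = 1.07 Ω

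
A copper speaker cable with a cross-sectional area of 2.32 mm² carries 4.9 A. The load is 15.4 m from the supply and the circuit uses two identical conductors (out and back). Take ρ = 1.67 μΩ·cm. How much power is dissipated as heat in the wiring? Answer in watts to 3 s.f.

5.32 W

ρ = 1.67 μΩ·cm = 1.67×10^-8 Ω·m
A = 2.32 mm² = 2.320e-06 m²
Total conductor length (both ways) L = 2 × 15.4 = 30.8 m
R = ρL/A = (1.67×10^-8)(30.8)/(2.320e-06) = 0.2217 Ω
P = I²R = (4.9)² × 0.2217 = 5.32 W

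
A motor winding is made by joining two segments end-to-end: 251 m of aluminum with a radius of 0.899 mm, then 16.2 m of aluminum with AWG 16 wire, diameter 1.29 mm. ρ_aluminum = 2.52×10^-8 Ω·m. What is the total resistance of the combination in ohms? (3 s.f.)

2.80 Ω

Segment 1: A = πr² = π(8.9900e-04 m)² = 2.539e-06 m²
R₁ = ρL/A = (2.52×10^-8)(251)/(2.539e-06) = 2.491 Ω
Segment 2: A = π(1.29/2 mm)² = π(6.4500e-04 m)² = 1.307e-06 m²
R₂ = (2.52×10^-8)(16.2)/(1.307e-06) = 0.3124 Ω
R = R₁ + R₂ = 2.80 Ω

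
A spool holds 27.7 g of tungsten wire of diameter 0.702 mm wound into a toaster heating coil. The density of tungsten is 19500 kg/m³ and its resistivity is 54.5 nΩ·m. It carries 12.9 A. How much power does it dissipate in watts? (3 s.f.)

ρ = 54.5 nΩ·m = 5.45×10^-8 Ω·m
A = π(d/2)² = π(3.5100e-04 m)² = 3.8705e-07 m²
L = m/(density·A) = 0.0277/(19500×3.8705e-07) = 3.67 m
R = ρL/A = (5.45×10^-8)(3.67)/(3.8705e-07) = 0.5168 Ω
P = I²R = (12.9)² × 0.5168 = 86.0 W

86.0 W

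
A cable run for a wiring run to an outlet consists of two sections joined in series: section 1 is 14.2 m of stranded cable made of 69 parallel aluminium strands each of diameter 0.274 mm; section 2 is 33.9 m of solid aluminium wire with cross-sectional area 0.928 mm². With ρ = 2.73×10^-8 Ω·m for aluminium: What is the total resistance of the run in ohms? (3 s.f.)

1.09 Ω

Section 1: A_strand = π(1.3700e-04)² = 5.896e-08 m²; R₁ = ρL/(N·A_s) = (2.73×10^-8)(14.2)/(69×5.896e-08) = 0.09528 Ω
Section 2: A = 0.928 mm² = 9.280e-07 m²
R₂ = (2.73×10^-8)(33.9)/(9.280e-07) = 0.9973 Ω
R = R₁ + R₂ = 1.09 Ω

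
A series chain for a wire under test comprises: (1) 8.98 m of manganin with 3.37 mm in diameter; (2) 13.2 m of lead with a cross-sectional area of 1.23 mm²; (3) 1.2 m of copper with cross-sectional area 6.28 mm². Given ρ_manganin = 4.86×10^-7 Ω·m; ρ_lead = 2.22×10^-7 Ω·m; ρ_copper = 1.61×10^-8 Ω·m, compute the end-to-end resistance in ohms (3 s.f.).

Seg 1: A = π(d/2)² = π(1.6850e-03 m)² = 8.920e-06 m²
R_1 = (4.86×10^-7)(8.98)/(8.920e-06) = 0.4893 Ω
Seg 2: A = 1.23 mm² = 1.230e-06 m²
R_2 = (2.22×10^-7)(13.2)/(1.230e-06) = 2.382 Ω
Seg 3: A = 6.28 mm² = 6.280e-06 m²
R_3 = (1.61×10^-8)(1.2)/(6.280e-06) = 0.003076 Ω
R_total = R_1 + R_2 + R_3 = 2.87 Ω

2.87 Ω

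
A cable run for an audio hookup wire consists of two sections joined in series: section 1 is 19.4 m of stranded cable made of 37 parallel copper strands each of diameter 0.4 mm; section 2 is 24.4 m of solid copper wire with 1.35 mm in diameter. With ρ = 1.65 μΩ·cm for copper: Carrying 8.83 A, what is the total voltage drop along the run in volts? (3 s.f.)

3.09 V

ρ = 1.65 μΩ·cm = 1.65×10^-8 Ω·m
Section 1: A_strand = π(2.0000e-04)² = 1.257e-07 m²; R₁ = ρL/(N·A_s) = (1.65×10^-8)(19.4)/(37×1.257e-07) = 0.06885 Ω
Section 2: A = π(d/2)² = π(6.7500e-04 m)² = 1.431e-06 m²
R₂ = (1.65×10^-8)(24.4)/(1.431e-06) = 0.2813 Ω
R = R₁ + R₂ = 0.3501 Ω
V = IR = 8.83 × 0.3501 = 3.09 V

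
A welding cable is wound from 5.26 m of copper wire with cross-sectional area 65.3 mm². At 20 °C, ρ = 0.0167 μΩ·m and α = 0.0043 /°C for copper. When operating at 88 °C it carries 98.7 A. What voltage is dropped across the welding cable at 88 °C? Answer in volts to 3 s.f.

ρ = 0.0167 μΩ·m = 1.67×10^-8 Ω·m
A = 65.3 mm² = 6.530e-05 m²
R₍20₎ = ρL/A = (1.67×10^-8)(5.26)/(6.530e-05) = 0.001345 Ω
R₍88₎ = R₍20₎(1 + αΔT) = 0.001345 × (1 + 0.0043×68) = 0.001739 Ω
V = IR = 98.7 × 0.001739 = 0.172 V

0.172 V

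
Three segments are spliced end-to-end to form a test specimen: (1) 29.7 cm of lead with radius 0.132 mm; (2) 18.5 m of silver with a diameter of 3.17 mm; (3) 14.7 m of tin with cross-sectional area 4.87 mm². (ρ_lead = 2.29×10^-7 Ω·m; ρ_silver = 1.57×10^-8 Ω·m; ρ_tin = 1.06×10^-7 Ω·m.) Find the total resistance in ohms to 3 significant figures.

1.60 Ω

Seg 1: A = πr² = π(1.3200e-04 m)² = 5.474e-08 m²
R_1 = (2.29×10^-7)(0.297)/(5.474e-08) = 1.242 Ω
Seg 2: A = π(d/2)² = π(1.5850e-03 m)² = 7.892e-06 m²
R_2 = (1.57×10^-8)(18.5)/(7.892e-06) = 0.0368 Ω
Seg 3: A = 4.87 mm² = 4.870e-06 m²
R_3 = (1.06×10^-7)(14.7)/(4.870e-06) = 0.32 Ω
R_total = R_1 + R_2 + R_3 = 1.60 Ω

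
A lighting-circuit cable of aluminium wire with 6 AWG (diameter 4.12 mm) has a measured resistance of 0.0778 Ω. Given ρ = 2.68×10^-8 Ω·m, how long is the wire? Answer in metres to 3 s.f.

A = π(4.12/2 mm)² = π(2.0600e-03 m)² = 1.333e-05 m²
L = RA/ρ = (0.0778)(1.333e-05)/(2.68×10^-8) = 38.7 m

38.7 m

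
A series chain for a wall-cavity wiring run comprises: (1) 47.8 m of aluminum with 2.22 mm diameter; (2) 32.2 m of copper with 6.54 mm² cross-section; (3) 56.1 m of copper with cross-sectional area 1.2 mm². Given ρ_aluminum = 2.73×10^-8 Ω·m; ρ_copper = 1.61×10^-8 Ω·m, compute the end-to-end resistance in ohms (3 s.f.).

Seg 1: A = π(d/2)² = π(1.1100e-03 m)² = 3.871e-06 m²
R_1 = (2.73×10^-8)(47.8)/(3.871e-06) = 0.3371 Ω
Seg 2: A = 6.54 mm² = 6.540e-06 m²
R_2 = (1.61×10^-8)(32.2)/(6.540e-06) = 0.07927 Ω
Seg 3: A = 1.2 mm² = 1.200e-06 m²
R_3 = (1.61×10^-8)(56.1)/(1.200e-06) = 0.7527 Ω
R_total = R_1 + R_2 + R_3 = 1.17 Ω

1.17 Ω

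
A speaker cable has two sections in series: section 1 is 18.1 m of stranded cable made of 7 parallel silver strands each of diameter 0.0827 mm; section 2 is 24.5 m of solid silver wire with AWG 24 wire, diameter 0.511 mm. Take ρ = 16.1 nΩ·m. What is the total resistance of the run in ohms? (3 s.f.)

9.67 Ω

ρ = 16.1 nΩ·m = 1.61×10^-8 Ω·m
Section 1: A_strand = π(4.1350e-05)² = 5.372e-09 m²; R₁ = ρL/(N·A_s) = (1.61×10^-8)(18.1)/(7×5.372e-09) = 7.75 Ω
Section 2: A = π(0.511/2 mm)² = π(2.5550e-04 m)² = 2.051e-07 m²
R₂ = (1.61×10^-8)(24.5)/(2.051e-07) = 1.923 Ω
R = R₁ + R₂ = 9.67 Ω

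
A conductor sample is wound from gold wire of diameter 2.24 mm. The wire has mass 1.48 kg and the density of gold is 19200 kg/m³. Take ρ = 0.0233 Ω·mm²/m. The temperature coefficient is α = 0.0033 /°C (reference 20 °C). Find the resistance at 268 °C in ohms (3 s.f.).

0.210 Ω

ρ = 0.0233 Ω·mm²/m = 2.33×10^-8 Ω·m
A = π(d/2)² = π(1.1200e-03 m)² = 3.9408e-06 m²
L = m/(density·A) = 1.48/(19200×3.9408e-06) = 19.56 m
R = ρL/A = (2.33×10^-8)(19.56)/(3.9408e-06) = 0.1156 Ω
R(268 °C) = 0.1156 × (1 + 0.0033×248) = 0.210 Ω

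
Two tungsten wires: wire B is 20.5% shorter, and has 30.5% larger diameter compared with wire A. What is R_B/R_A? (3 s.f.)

0.467

R ∝ L/d², so R_B/R_A = (1 − 20.5/100) × (1 + 30.5/100)⁻²
= 0.795 × 0.5872 = 0.467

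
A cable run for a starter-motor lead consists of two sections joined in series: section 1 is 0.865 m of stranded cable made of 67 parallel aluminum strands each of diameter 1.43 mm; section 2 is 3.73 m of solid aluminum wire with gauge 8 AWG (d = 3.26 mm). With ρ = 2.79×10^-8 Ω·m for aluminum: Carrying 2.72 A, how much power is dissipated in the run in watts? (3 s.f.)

Section 1: A_strand = π(7.1500e-04)² = 1.606e-06 m²; R₁ = ρL/(N·A_s) = (2.79×10^-8)(0.865)/(67×1.606e-06) = 2.243×10^-4 Ω
Section 2: A = π(3.26/2 mm)² = π(1.6300e-03 m)² = 8.347e-06 m²
R₂ = (2.79×10^-8)(3.73)/(8.347e-06) = 0.01247 Ω
R = R₁ + R₂ = 0.01269 Ω
P = I²R = (2.72)² × 0.01269 = 0.0939 W

0.0939 W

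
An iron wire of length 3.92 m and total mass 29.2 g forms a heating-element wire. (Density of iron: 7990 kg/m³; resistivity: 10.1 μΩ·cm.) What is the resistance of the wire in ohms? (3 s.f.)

ρ = 10.1 μΩ·cm = 1.01×10^-7 Ω·m
A = m/(density·L) = 0.0292/(7990×3.92) = 9.3229e-07 m²
R = ρL/A = (1.01×10^-7)(3.92)/(9.3229e-07) = 0.425 Ω

0.425 Ω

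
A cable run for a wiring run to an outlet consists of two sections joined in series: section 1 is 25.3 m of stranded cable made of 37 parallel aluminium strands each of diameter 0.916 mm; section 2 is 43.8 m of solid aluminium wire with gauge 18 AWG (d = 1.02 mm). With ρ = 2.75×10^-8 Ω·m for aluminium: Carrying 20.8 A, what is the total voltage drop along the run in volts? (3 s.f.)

31.3 V

Section 1: A_strand = π(4.5800e-04)² = 6.590e-07 m²; R₁ = ρL/(N·A_s) = (2.75×10^-8)(25.3)/(37×6.590e-07) = 0.02853 Ω
Section 2: A = π(1.02/2 mm)² = π(5.1000e-04 m)² = 8.171e-07 m²
R₂ = (2.75×10^-8)(43.8)/(8.171e-07) = 1.474 Ω
R = R₁ + R₂ = 1.503 Ω
V = IR = 20.8 × 1.503 = 31.3 V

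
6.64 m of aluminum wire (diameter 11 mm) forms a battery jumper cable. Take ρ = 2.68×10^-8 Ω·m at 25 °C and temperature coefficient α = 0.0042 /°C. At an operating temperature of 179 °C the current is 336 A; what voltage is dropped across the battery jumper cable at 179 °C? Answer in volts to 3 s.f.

1.04 V

A = π(d/2)² = π(5.5000e-03 m)² = 9.503e-05 m²
R₍25₎ = ρL/A = (2.68×10^-8)(6.64)/(9.503e-05) = 0.001873 Ω
R₍179₎ = R₍25₎(1 + αΔT) = 0.001873 × (1 + 0.0042×154) = 0.003084 Ω
V = IR = 336 × 0.003084 = 1.04 V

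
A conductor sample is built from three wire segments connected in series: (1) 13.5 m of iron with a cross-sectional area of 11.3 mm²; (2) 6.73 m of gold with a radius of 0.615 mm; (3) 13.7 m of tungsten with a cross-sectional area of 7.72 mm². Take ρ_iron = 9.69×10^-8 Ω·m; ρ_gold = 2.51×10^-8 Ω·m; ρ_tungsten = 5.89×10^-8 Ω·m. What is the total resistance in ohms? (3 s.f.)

0.362 Ω

Seg 1: A = 11.3 mm² = 1.130e-05 m²
R_1 = (9.69×10^-8)(13.5)/(1.130e-05) = 0.1158 Ω
Seg 2: A = πr² = π(6.1500e-04 m)² = 1.188e-06 m²
R_2 = (2.51×10^-8)(6.73)/(1.188e-06) = 0.1422 Ω
Seg 3: A = 7.72 mm² = 7.720e-06 m²
R_3 = (5.89×10^-8)(13.7)/(7.720e-06) = 0.1045 Ω
R_total = R_1 + R_2 + R_3 = 0.362 Ω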